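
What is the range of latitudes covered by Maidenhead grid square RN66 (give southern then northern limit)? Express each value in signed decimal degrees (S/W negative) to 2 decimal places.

Field R=17, N=13: +17·20° lon, +13·10° lat → SW at lon 160°, lat 40°.
Square 6, 6: +6·2° lon, +6·1° lat → SW at lon 172°, lat 46°.
Cell spans 2° lon × 1° lat.
south 46.00, north 47.00.

46.00, 47.00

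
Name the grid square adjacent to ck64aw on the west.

CK54xw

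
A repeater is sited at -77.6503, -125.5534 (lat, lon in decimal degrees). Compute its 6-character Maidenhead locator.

CB72fi

Offset from 180°W / 90°S: lon 54.4466°, lat 12.3497°.
Field (20°×10°, letters A–R): lon ⌊54.4466/20⌋ = 2 → C; lat ⌊12.3497/10⌋ = 1 → B.
Square (2°×1°, digits 0–9): lon ⌊14.4466/2⌋ = 7; lat ⌊2.3497/1⌋ = 2.
Subsquare (5′×2.5′, letters a–x): lon ⌊0.4466/0.0833333⌋ = 5 → f; lat ⌊0.3497/0.0416667⌋ = 8 → i.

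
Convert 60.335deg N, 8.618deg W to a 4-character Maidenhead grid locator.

IP50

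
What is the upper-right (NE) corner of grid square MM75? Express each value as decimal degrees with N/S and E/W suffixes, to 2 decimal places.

36.00° N, 76.00° E

Field M=12, M=12: +12·20° lon, +12·10° lat → SW at lon 60°, lat 30°.
Square 7, 5: +7·2° lon, +5·1° lat → SW at lon 74°, lat 35°.
Cell spans 2° lon × 1° lat. NE corner is SW corner plus one full cell.
latitude 36.00° N, longitude 76.00° E.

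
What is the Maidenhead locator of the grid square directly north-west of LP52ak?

Longitude subsquare a = 0; −1 → -1, wraps to 23 = x, carry into square.
Longitude square 5; −1 → 4.
Latitude subsquare k = 10; +1 → 11 = l.

LP42xl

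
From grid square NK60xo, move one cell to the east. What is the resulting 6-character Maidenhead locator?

NK70ao

Longitude subsquare x = 23; +1 → 24, wraps to 0 = a, carry into square.
Longitude square 6; +1 → 7.
The latitude characters are unchanged.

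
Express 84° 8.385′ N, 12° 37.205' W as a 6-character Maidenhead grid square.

Shift to the Maidenhead origin (180°W, 90°S): lon 167.3799, lat 174.1397.
Field: 167.3799/20 → 8 → I, 174.1397/10 → 17 → R; chars IR.
Square: 7.3799/2 → 3, 4.1397/1 → 4; chars 34.
Subsquare: 1.3799/0.0833333 → 16 → q, 0.1397/0.0416667 → 3 → d; chars qd.

IR34qd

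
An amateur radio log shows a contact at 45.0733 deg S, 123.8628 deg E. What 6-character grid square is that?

PE14ww

Shift to the Maidenhead origin (180°W, 90°S): lon 303.8628, lat 44.9267.
Field: 303.8628/20 → 15 → P, 44.9267/10 → 4 → E; chars PE.
Square: 3.8628/2 → 1, 4.9267/1 → 4; chars 14.
Subsquare: 1.8628/0.0833333 → 22 → w, 0.9267/0.0416667 → 22 → w; chars ww.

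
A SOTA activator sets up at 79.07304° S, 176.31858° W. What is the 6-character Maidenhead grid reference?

AB10uw

Add 180° to longitude and 90° to latitude: 3.6814, 10.9270.
Field: 3.6814/20 → 0 → A, 10.9270/10 → 1 → B; chars AB.
Square: 3.6814/2 → 1, 0.9270/1 → 0; chars 10.
Subsquare: 1.6814/0.0833333 → 20 → u, 0.9270/0.0416667 → 22 → w; chars uw.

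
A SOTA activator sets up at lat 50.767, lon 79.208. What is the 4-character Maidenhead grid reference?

Offset from 180°W / 90°S: lon 259.21°, lat 140.77°.
Field (20°×10°, letters A–R): lon ⌊259.21/20⌋ = 12 → M; lat ⌊140.77/10⌋ = 14 → O.
Square (2°×1°, digits 0–9): lon ⌊19.21/2⌋ = 9; lat ⌊0.77/1⌋ = 0.

MO90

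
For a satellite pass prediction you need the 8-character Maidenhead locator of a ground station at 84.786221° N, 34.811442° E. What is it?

KR74js78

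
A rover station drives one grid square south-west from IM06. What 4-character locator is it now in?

HM95

Longitude square 0; −1 → -1, wraps to 9, carry into field.
Longitude field I = 8; −1 → 7 = H.
Latitude square 6; −1 → 5.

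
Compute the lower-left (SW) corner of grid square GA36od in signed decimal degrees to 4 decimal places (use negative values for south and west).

Field G=6, A=0: +6·20° lon, +0·10° lat → SW at lon -60°, lat -90°.
Square 3, 6: +3·2° lon, +6·1° lat → SW at lon -54°, lat -84°.
Subsquare o=14, d=3: +14·0.0833333° lon, +3·0.0416667° lat → SW at lon -52.8333°, lat -83.875°.
latitude -83.8750, longitude -52.8333.

-83.8750, -52.8333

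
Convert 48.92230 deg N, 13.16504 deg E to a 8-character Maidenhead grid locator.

JN68nw91

Shift to the Maidenhead origin (180°W, 90°S): lon 193.16504, lat 138.92230.
Field: 193.16504/20 → 9 → J, 138.92230/10 → 13 → N; chars JN.
Square: 13.16504/2 → 6, 8.92230/1 → 8; chars 68.
Subsquare: 1.16504/0.0833333 → 13 → n, 0.92230/0.0416667 → 22 → w; chars nw.
Extended square: 0.08171/0.00833333 → 9, 0.00563/0.00416667 → 1; chars 91.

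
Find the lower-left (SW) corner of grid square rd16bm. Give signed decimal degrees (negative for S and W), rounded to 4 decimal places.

-53.5000, 162.0833

Field R=17, D=3: +17·20° lon, +3·10° lat → SW at lon 160°, lat -60°.
Square 1, 6: +1·2° lon, +6·1° lat → SW at lon 162°, lat -54°.
Subsquare b=1, m=12: +1·0.0833333° lon, +12·0.0416667° lat → SW at lon 162.083°, lat -53.5°.
latitude -53.5000, longitude 162.0833.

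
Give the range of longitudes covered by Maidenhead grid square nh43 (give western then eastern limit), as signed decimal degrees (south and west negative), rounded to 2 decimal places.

88.00, 90.00

Field N=13, H=7: +13·20° lon, +7·10° lat → SW at lon 80°, lat -20°.
Square 4, 3: +4·2° lon, +3·1° lat → SW at lon 88°, lat -17°.
Cell spans 2° lon × 1° lat.
west 88.00, east 90.00.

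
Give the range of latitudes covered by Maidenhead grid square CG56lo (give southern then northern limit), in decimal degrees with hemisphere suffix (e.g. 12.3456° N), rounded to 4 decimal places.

23.4167° S, 23.3750° S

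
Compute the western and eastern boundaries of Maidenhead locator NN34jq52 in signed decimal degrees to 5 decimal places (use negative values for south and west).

Field N=13, N=13: +13·20° lon, +13·10° lat → SW at lon 80°, lat 40°.
Square 3, 4: +3·2° lon, +4·1° lat → SW at lon 86°, lat 44°.
Subsquare j=9, q=16: +9·0.0833333° lon, +16·0.0416667° lat → SW at lon 86.75°, lat 44.6667°.
Extended square 5, 2: +5·0.00833333° lon, +2·0.00416667° lat → SW at lon 86.7917°, lat 44.675°.
Cell spans 0.00833333° lon × 0.00416667° lat.
west 86.79167, east 86.80000.

86.79167, 86.80000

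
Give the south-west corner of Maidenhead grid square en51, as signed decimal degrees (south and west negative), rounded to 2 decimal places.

41.00, -90.00

Field E=4, N=13: +4·20° lon, +13·10° lat → SW at lon -100°, lat 40°.
Square 5, 1: +5·2° lon, +1·1° lat → SW at lon -90°, lat 41°.
latitude 41.00, longitude -90.00.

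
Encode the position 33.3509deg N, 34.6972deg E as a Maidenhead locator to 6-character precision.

KM73ii

Shift to the Maidenhead origin (180°W, 90°S): lon 214.6972, lat 123.3509.
Field: lon ⌊214.6972/20⌋ = 10 → K; lat ⌊123.3509/10⌋ = 12 → M.
Square: lon ⌊14.6972/2⌋ = 7; lat ⌊3.3509/1⌋ = 3.
Subsquare: lon ⌊0.6972/0.0833333⌋ = 8 → i; lat ⌊0.3509/0.0416667⌋ = 8 → i.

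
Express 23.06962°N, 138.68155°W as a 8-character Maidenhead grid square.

CL03pb86

Offset from 180°W / 90°S: lon 41.31845°, lat 113.06962°.
Field: 41.31845/20 → 2 → C, 113.06962/10 → 11 → L; chars CL.
Square: 1.31845/2 → 0, 3.06962/1 → 3; chars 03.
Subsquare: 1.31845/0.0833333 → 15 → p, 0.06962/0.0416667 → 1 → b; chars pb.
Extended square: 0.06845/0.00833333 → 8, 0.02795/0.00416667 → 6; chars 86.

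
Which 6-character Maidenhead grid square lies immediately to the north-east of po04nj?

PO04ok

Longitude subsquare n = 13; +1 → 14 = o.
Latitude subsquare j = 9; +1 → 10 = k.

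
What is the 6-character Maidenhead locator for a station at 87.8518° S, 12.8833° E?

Add 180° to longitude and 90° to latitude: 192.8833, 2.1482.
Field: 192.8833/20 → 9 → J, 2.1482/10 → 0 → A; chars JA.
Square: 12.8833/2 → 6, 2.1482/1 → 2; chars 62.
Subsquare: 0.8833/0.0833333 → 10 → k, 0.1482/0.0416667 → 3 → d; chars kd.

JA62kd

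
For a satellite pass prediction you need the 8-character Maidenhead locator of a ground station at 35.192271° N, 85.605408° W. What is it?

EM75ee76

Shift to the Maidenhead origin (180°W, 90°S): lon 94.39459, lat 125.19227.
Field (20°×10°, letters A–R): 94.39459/20 → 4 → E, 125.19227/10 → 12 → M; chars EM.
Square (2°×1°, digits 0–9): 14.39459/2 → 7, 5.19227/1 → 5; chars 75.
Subsquare (5′×2.5′, letters a–x): 0.39459/0.0833333 → 4 → e, 0.19227/0.0416667 → 4 → e; chars ee.
Extended square (30″×15″, digits 0–9): 0.06126/0.00833333 → 7, 0.02560/0.00416667 → 6; chars 76.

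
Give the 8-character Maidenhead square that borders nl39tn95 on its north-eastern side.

NL39un06

Longitude extended square 9; +1 → 10, wraps to 0, carry into subsquare.
Longitude subsquare t = 19; +1 → 20 = u.
Latitude extended square 5; +1 → 6.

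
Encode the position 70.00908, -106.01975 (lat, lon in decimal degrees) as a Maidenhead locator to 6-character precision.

Add 180° to longitude and 90° to latitude: 73.9802, 160.0091.
Field (20°×10°, letters A–R): 73.9802/20 → 3 → D, 160.0091/10 → 16 → Q; chars DQ.
Square (2°×1°, digits 0–9): 13.9802/2 → 6, 0.0091/1 → 0; chars 60.
Subsquare (5′×2.5′, letters a–x): 1.9802/0.0833333 → 23 → x, 0.0091/0.0416667 → 0 → a; chars xa.

DQ60xa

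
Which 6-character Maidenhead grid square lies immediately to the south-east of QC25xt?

QC35as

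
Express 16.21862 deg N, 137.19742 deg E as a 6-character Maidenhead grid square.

Offset from 180°W / 90°S: lon 317.1974°, lat 106.2186°.
Field: lon ⌊317.1974/20⌋ = 15 → P; lat ⌊106.2186/10⌋ = 10 → K.
Square: lon ⌊17.1974/2⌋ = 8; lat ⌊6.2186/1⌋ = 6.
Subsquare: lon ⌊1.1974/0.0833333⌋ = 14 → o; lat ⌊0.2186/0.0416667⌋ = 5 → f.

PK86of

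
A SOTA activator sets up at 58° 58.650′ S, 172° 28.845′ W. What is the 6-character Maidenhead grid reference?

Add 180° to longitude and 90° to latitude: 7.5192, 31.0225.
Field: lon ⌊7.5192/20⌋ = 0 → A; lat ⌊31.0225/10⌋ = 3 → D.
Square: lon ⌊7.5192/2⌋ = 3; lat ⌊1.0225/1⌋ = 1.
Subsquare: lon ⌊1.5192/0.0833333⌋ = 18 → s; lat ⌊0.0225/0.0416667⌋ = 0 → a.

AD31sa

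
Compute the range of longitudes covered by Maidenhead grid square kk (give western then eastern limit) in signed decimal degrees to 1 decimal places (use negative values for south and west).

20.0, 40.0

Field K=10, K=10: +10·20° lon, +10·10° lat → SW at lon 20°, lat 10°.
Cell spans 20° lon × 10° lat.
west 20.0, east 40.0.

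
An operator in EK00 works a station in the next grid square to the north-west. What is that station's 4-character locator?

Longitude square 0; −1 → -1, wraps to 9, carry into field.
Longitude field E = 4; −1 → 3 = D.
Latitude square 0; +1 → 1.

DK91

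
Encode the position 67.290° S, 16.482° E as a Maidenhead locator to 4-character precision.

JC82

Shift to the Maidenhead origin (180°W, 90°S): lon 196.48, lat 22.71.
Field (20°×10°, letters A–R): lon ⌊196.48/20⌋ = 9 → J; lat ⌊22.71/10⌋ = 2 → C.
Square (2°×1°, digits 0–9): lon ⌊16.48/2⌋ = 8; lat ⌊2.71/1⌋ = 2.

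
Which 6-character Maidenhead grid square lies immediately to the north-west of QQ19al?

Longitude subsquare a = 0; −1 → -1, wraps to 23 = x, carry into square.
Longitude square 1; −1 → 0.
Latitude subsquare l = 11; +1 → 12 = m.

QQ09xm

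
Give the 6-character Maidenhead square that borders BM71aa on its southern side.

BM70ax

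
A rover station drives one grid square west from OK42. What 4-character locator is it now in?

Longitude square 4; −1 → 3.
The latitude characters are unchanged.

OK32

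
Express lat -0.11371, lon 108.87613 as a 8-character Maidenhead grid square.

OI49kv52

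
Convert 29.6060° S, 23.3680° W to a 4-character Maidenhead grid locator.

HG80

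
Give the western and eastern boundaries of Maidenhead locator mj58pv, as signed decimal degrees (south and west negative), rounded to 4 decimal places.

71.2500, 71.3333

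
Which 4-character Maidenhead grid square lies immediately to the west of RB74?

Longitude square 7; −1 → 6.
The latitude characters are unchanged.

RB64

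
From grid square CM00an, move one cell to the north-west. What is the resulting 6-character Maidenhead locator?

BM90xo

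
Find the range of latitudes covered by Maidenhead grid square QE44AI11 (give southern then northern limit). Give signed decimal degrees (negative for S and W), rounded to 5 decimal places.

Field Q=16, E=4: +16·20° lon, +4·10° lat → SW at lon 140°, lat -50°.
Square 4, 4: +4·2° lon, +4·1° lat → SW at lon 148°, lat -46°.
Subsquare a=0, i=8: +0·0.0833333° lon, +8·0.0416667° lat → SW at lon 148°, lat -45.6667°.
Extended square 1, 1: +1·0.00833333° lon, +1·0.00416667° lat → SW at lon 148.008°, lat -45.6625°.
Cell spans 0.00833333° lon × 0.00416667° lat.
south -45.66250, north -45.65833.

-45.66250, -45.65833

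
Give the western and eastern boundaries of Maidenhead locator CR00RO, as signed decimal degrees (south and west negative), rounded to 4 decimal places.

-138.5833, -138.5000

Field C=2, R=17: +2·20° lon, +17·10° lat → SW at lon -140°, lat 80°.
Square 0, 0: +0·2° lon, +0·1° lat → SW at lon -140°, lat 80°.
Subsquare r=17, o=14: +17·0.0833333° lon, +14·0.0416667° lat → SW at lon -138.583°, lat 80.5833°.
Cell spans 0.0833333° lon × 0.0416667° lat.
west -138.5833, east -138.5000.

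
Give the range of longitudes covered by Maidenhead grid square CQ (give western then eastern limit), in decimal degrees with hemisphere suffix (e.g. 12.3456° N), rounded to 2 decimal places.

140.00° W, 120.00° W

Field C=2, Q=16: +2·20° lon, +16·10° lat → SW at lon -140°, lat 70°.
Cell spans 20° lon × 10° lat.
west 140.00° W, east 120.00° W.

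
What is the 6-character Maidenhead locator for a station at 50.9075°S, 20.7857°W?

Shift to the Maidenhead origin (180°W, 90°S): lon 159.2143, lat 39.0925.
Field: 159.2143/20 → 7 → H, 39.0925/10 → 3 → D; chars HD.
Square: 19.2143/2 → 9, 9.0925/1 → 9; chars 99.
Subsquare: 1.2143/0.0833333 → 14 → o, 0.0925/0.0416667 → 2 → c; chars oc.

HD99oc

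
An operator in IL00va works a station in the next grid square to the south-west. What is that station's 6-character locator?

Longitude subsquare v = 21; −1 → 20 = u.
Latitude subsquare a = 0; −1 → -1, wraps to 23 = x, carry into square.
Latitude square 0; −1 → -1, wraps to 9, carry into field.
Latitude field L = 11; −1 → 10 = K.

IK09ux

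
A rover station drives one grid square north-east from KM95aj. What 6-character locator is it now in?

KM95bk

Longitude subsquare a = 0; +1 → 1 = b.
Latitude subsquare j = 9; +1 → 10 = k.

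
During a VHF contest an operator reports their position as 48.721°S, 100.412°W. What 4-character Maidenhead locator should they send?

DE91

Offset from 180°W / 90°S: lon 79.59°, lat 41.28°.
Field (20°×10°, letters A–R): lon ⌊79.59/20⌋ = 3 → D; lat ⌊41.28/10⌋ = 4 → E.
Square (2°×1°, digits 0–9): lon ⌊19.59/2⌋ = 9; lat ⌊1.28/1⌋ = 1.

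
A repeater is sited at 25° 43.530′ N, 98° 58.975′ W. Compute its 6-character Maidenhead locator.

EL05mr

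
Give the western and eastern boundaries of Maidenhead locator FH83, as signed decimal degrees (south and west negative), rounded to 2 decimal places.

Field F=5, H=7: +5·20° lon, +7·10° lat → SW at lon -80°, lat -20°.
Square 8, 3: +8·2° lon, +3·1° lat → SW at lon -64°, lat -17°.
Cell spans 2° lon × 1° lat.
west -64.00, east -62.00.

-64.00, -62.00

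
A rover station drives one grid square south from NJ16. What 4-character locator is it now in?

Latitude square 6; −1 → 5.
The longitude characters are unchanged.

NJ15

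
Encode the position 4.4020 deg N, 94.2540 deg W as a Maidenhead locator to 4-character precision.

EJ24

Add 180° to longitude and 90° to latitude: 85.75, 94.40.
Field: lon ⌊85.75/20⌋ = 4 → E; lat ⌊94.40/10⌋ = 9 → J.
Square: lon ⌊5.75/2⌋ = 2; lat ⌊4.40/1⌋ = 4.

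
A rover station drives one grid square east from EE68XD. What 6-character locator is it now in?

EE78ad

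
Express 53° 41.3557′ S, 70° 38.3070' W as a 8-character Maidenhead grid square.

Offset from 180°W / 90°S: lon 109.36155°, lat 36.31074°.
Field (20°×10°, letters A–R): 109.36155/20 → 5 → F, 36.31074/10 → 3 → D; chars FD.
Square (2°×1°, digits 0–9): 9.36155/2 → 4, 6.31074/1 → 6; chars 46.
Subsquare (5′×2.5′, letters a–x): 1.36155/0.0833333 → 16 → q, 0.31074/0.0416667 → 7 → h; chars qh.
Extended square (30″×15″, digits 0–9): 0.02822/0.00833333 → 3, 0.01907/0.00416667 → 4; chars 34.

FD46qh34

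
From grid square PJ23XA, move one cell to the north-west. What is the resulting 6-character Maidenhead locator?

Longitude subsquare x = 23; −1 → 22 = w.
Latitude subsquare a = 0; +1 → 1 = b.

PJ23wb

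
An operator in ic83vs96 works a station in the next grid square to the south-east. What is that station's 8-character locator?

IC83ws05

Longitude extended square 9; +1 → 10, wraps to 0, carry into subsquare.
Longitude subsquare v = 21; +1 → 22 = w.
Latitude extended square 6; −1 → 5.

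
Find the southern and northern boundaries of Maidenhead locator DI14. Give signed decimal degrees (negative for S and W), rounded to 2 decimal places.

-6.00, -5.00

Field D=3, I=8: +3·20° lon, +8·10° lat → SW at lon -120°, lat -10°.
Square 1, 4: +1·2° lon, +4·1° lat → SW at lon -118°, lat -6°.
Cell spans 2° lon × 1° lat.
south -6.00, north -5.00.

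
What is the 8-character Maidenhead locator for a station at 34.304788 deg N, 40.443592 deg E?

Shift to the Maidenhead origin (180°W, 90°S): lon 220.44359, lat 124.30479.
Field: lon ⌊220.44359/20⌋ = 11 → L; lat ⌊124.30479/10⌋ = 12 → M.
Square: lon ⌊0.44359/2⌋ = 0; lat ⌊4.30479/1⌋ = 4.
Subsquare: lon ⌊0.44359/0.0833333⌋ = 5 → f; lat ⌊0.30479/0.0416667⌋ = 7 → h.
Extended square: lon ⌊0.02693/0.00833333⌋ = 3; lat ⌊0.01312/0.00416667⌋ = 3.

LM04fh33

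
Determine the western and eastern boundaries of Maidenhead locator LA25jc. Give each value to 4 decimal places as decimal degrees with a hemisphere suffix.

Field L=11, A=0: +11·20° lon, +0·10° lat → SW at lon 40°, lat -90°.
Square 2, 5: +2·2° lon, +5·1° lat → SW at lon 44°, lat -85°.
Subsquare j=9, c=2: +9·0.0833333° lon, +2·0.0416667° lat → SW at lon 44.75°, lat -84.9167°.
Cell spans 0.0833333° lon × 0.0416667° lat.
west 44.7500° E, east 44.8333° E.

44.7500° E, 44.8333° E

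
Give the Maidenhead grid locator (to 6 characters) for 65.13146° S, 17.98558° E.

JC84xu

Offset from 180°W / 90°S: lon 197.9856°, lat 24.8685°.
Field: 197.9856/20 → 9 → J, 24.8685/10 → 2 → C; chars JC.
Square: 17.9856/2 → 8, 4.8685/1 → 4; chars 84.
Subsquare: 1.9856/0.0833333 → 23 → x, 0.8685/0.0416667 → 20 → u; chars xu.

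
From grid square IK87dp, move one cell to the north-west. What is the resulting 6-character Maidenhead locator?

Longitude subsquare d = 3; −1 → 2 = c.
Latitude subsquare p = 15; +1 → 16 = q.

IK87cq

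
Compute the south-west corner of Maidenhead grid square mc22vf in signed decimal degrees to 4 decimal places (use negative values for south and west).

Field M=12, C=2: +12·20° lon, +2·10° lat → SW at lon 60°, lat -70°.
Square 2, 2: +2·2° lon, +2·1° lat → SW at lon 64°, lat -68°.
Subsquare v=21, f=5: +21·0.0833333° lon, +5·0.0416667° lat → SW at lon 65.75°, lat -67.7917°.
latitude -67.7917, longitude 65.7500.

-67.7917, 65.7500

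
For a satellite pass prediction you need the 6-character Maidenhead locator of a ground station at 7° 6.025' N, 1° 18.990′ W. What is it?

IJ97ic

Offset from 180°W / 90°S: lon 178.6835°, lat 97.1004°.
Field (20°×10°, letters A–R): lon ⌊178.6835/20⌋ = 8 → I; lat ⌊97.1004/10⌋ = 9 → J.
Square (2°×1°, digits 0–9): lon ⌊18.6835/2⌋ = 9; lat ⌊7.1004/1⌋ = 7.
Subsquare (5′×2.5′, letters a–x): lon ⌊0.6835/0.0833333⌋ = 8 → i; lat ⌊0.1004/0.0416667⌋ = 2 → c.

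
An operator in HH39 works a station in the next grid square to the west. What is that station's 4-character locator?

HH29

Longitude square 3; −1 → 2.
The latitude characters are unchanged.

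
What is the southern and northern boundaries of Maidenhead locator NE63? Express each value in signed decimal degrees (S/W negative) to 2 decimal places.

Field N=13, E=4: +13·20° lon, +4·10° lat → SW at lon 80°, lat -50°.
Square 6, 3: +6·2° lon, +3·1° lat → SW at lon 92°, lat -47°.
Cell spans 2° lon × 1° lat.
south -47.00, north -46.00.

-47.00, -46.00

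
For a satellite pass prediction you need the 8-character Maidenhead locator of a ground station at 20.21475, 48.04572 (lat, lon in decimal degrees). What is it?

Offset from 180°W / 90°S: lon 228.04572°, lat 110.21475°.
Field: 228.04572/20 → 11 → L, 110.21475/10 → 11 → L; chars LL.
Square: 8.04572/2 → 4, 0.21475/1 → 0; chars 40.
Subsquare: 0.04572/0.0833333 → 0 → a, 0.21475/0.0416667 → 5 → f; chars af.
Extended square: 0.04572/0.00833333 → 5, 0.00642/0.00416667 → 1; chars 51.

LL40af51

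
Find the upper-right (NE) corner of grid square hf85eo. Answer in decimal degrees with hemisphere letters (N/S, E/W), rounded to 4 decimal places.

Field H=7, F=5: +7·20° lon, +5·10° lat → SW at lon -40°, lat -40°.
Square 8, 5: +8·2° lon, +5·1° lat → SW at lon -24°, lat -35°.
Subsquare e=4, o=14: +4·0.0833333° lon, +14·0.0416667° lat → SW at lon -23.6667°, lat -34.4167°.
Cell spans 0.0833333° lon × 0.0416667° lat. NE corner is SW corner plus one full cell.
latitude 34.3750° S, longitude 23.5833° W.

34.3750° S, 23.5833° W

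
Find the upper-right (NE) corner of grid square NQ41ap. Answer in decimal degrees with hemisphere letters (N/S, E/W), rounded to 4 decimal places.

Field N=13, Q=16: +13·20° lon, +16·10° lat → SW at lon 80°, lat 70°.
Square 4, 1: +4·2° lon, +1·1° lat → SW at lon 88°, lat 71°.
Subsquare a=0, p=15: +0·0.0833333° lon, +15·0.0416667° lat → SW at lon 88°, lat 71.625°.
Cell spans 0.0833333° lon × 0.0416667° lat. NE corner is SW corner plus one full cell.
latitude 71.6667° N, longitude 88.0833° E.

71.6667° N, 88.0833° E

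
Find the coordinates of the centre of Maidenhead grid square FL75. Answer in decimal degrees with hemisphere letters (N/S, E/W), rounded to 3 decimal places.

25.500° N, 65.000° W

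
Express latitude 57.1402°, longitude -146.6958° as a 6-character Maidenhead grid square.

Shift to the Maidenhead origin (180°W, 90°S): lon 33.3042, lat 147.1402.
Field (20°×10°, letters A–R): lon ⌊33.3042/20⌋ = 1 → B; lat ⌊147.1402/10⌋ = 14 → O.
Square (2°×1°, digits 0–9): lon ⌊13.3042/2⌋ = 6; lat ⌊7.1402/1⌋ = 7.
Subsquare (5′×2.5′, letters a–x): lon ⌊1.3042/0.0833333⌋ = 15 → p; lat ⌊0.1402/0.0416667⌋ = 3 → d.

BO67pd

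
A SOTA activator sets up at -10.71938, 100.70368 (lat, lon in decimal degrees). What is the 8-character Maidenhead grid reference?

OH09ig47

Add 180° to longitude and 90° to latitude: 280.70368, 79.28062.
Field (20°×10°, letters A–R): lon ⌊280.70368/20⌋ = 14 → O; lat ⌊79.28062/10⌋ = 7 → H.
Square (2°×1°, digits 0–9): lon ⌊0.70368/2⌋ = 0; lat ⌊9.28062/1⌋ = 9.
Subsquare (5′×2.5′, letters a–x): lon ⌊0.70368/0.0833333⌋ = 8 → i; lat ⌊0.28062/0.0416667⌋ = 6 → g.
Extended square (30″×15″, digits 0–9): lon ⌊0.03701/0.00833333⌋ = 4; lat ⌊0.03062/0.00416667⌋ = 7.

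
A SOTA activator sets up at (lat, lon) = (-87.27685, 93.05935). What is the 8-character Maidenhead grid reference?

NA62mr73

Offset from 180°W / 90°S: lon 273.05935°, lat 2.72315°.
Field: lon ⌊273.05935/20⌋ = 13 → N; lat ⌊2.72315/10⌋ = 0 → A.
Square: lon ⌊13.05935/2⌋ = 6; lat ⌊2.72315/1⌋ = 2.
Subsquare: lon ⌊1.05935/0.0833333⌋ = 12 → m; lat ⌊0.72315/0.0416667⌋ = 17 → r.
Extended square: lon ⌊0.05935/0.00833333⌋ = 7; lat ⌊0.01482/0.00416667⌋ = 3.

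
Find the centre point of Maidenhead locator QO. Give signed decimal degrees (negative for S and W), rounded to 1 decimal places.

Field Q=16, O=14: +16·20° lon, +14·10° lat → SW at lon 140°, lat 50°.
Cell spans 20° lon × 10° lat. Centre is SW corner plus half of each.
latitude 55.0, longitude 150.0.

55.0, 150.0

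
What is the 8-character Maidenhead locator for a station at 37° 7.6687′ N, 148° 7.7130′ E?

QM47bd50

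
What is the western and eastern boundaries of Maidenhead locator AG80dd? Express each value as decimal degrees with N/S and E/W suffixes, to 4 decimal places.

163.7500° W, 163.6667° W

Field A=0, G=6: +0·20° lon, +6·10° lat → SW at lon -180°, lat -30°.
Square 8, 0: +8·2° lon, +0·1° lat → SW at lon -164°, lat -30°.
Subsquare d=3, d=3: +3·0.0833333° lon, +3·0.0416667° lat → SW at lon -163.75°, lat -29.875°.
Cell spans 0.0833333° lon × 0.0416667° lat.
west 163.7500° W, east 163.6667° W.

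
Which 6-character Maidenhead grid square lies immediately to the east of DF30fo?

DF30go

Longitude subsquare f = 5; +1 → 6 = g.
The latitude characters are unchanged.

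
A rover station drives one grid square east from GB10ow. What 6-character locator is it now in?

Longitude subsquare o = 14; +1 → 15 = p.
The latitude characters are unchanged.

GB10pw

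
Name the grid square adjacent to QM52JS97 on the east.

QM52ks07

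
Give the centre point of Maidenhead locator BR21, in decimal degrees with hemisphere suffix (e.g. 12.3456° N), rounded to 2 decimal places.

81.50° N, 155.00° W

Field B=1, R=17: +1·20° lon, +17·10° lat → SW at lon -160°, lat 80°.
Square 2, 1: +2·2° lon, +1·1° lat → SW at lon -156°, lat 81°.
Cell spans 2° lon × 1° lat. Centre is SW corner plus half of each.
latitude 81.50° N, longitude 155.00° W.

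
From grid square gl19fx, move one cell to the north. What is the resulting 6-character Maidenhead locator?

GM10fa

Latitude subsquare x = 23; +1 → 24, wraps to 0 = a, carry into square.
Latitude square 9; +1 → 10, wraps to 0, carry into field.
Latitude field L = 11; +1 → 12 = M.
The longitude characters are unchanged.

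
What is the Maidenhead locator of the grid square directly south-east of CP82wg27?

CP82wg36

Longitude extended square 2; +1 → 3.
Latitude extended square 7; −1 → 6.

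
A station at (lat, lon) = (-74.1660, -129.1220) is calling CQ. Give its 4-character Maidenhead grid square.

Offset from 180°W / 90°S: lon 50.88°, lat 15.83°.
Field (20°×10°, letters A–R): lon ⌊50.88/20⌋ = 2 → C; lat ⌊15.83/10⌋ = 1 → B.
Square (2°×1°, digits 0–9): lon ⌊10.88/2⌋ = 5; lat ⌊5.83/1⌋ = 5.

CB55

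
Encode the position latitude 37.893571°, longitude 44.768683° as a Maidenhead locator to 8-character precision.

LM27jv24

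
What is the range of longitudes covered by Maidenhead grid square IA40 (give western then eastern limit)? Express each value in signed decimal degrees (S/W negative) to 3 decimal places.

Field I=8, A=0: +8·20° lon, +0·10° lat → SW at lon -20°, lat -90°.
Square 4, 0: +4·2° lon, +0·1° lat → SW at lon -12°, lat -90°.
Cell spans 2° lon × 1° lat.
west -12.000, east -10.000.

-12.000, -10.000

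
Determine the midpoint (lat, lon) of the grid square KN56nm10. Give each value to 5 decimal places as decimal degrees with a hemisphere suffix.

Field K=10, N=13: +10·20° lon, +13·10° lat → SW at lon 20°, lat 40°.
Square 5, 6: +5·2° lon, +6·1° lat → SW at lon 30°, lat 46°.
Subsquare n=13, m=12: +13·0.0833333° lon, +12·0.0416667° lat → SW at lon 31.0833°, lat 46.5°.
Extended square 1, 0: +1·0.00833333° lon, +0·0.00416667° lat → SW at lon 31.0917°, lat 46.5°.
Cell spans 0.00833333° lon × 0.00416667° lat. Centre is SW corner plus half of each.
latitude 46.50208° N, longitude 31.09583° E.

46.50208° N, 31.09583° E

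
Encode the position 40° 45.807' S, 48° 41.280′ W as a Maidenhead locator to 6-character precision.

Add 180° to longitude and 90° to latitude: 131.3120, 49.2366.
Field: 131.3120/20 → 6 → G, 49.2366/10 → 4 → E; chars GE.
Square: 11.3120/2 → 5, 9.2366/1 → 9; chars 59.
Subsquare: 1.3120/0.0833333 → 15 → p, 0.2366/0.0416667 → 5 → f; chars pf.

GE59pf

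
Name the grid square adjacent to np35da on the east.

Longitude subsquare d = 3; +1 → 4 = e.
The latitude characters are unchanged.

NP35ea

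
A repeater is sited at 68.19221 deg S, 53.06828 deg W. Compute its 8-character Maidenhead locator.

GC31lt13

Add 180° to longitude and 90° to latitude: 126.93172, 21.80779.
Field (20°×10°, letters A–R): 126.93172/20 → 6 → G, 21.80779/10 → 2 → C; chars GC.
Square (2°×1°, digits 0–9): 6.93172/2 → 3, 1.80779/1 → 1; chars 31.
Subsquare (5′×2.5′, letters a–x): 0.93172/0.0833333 → 11 → l, 0.80779/0.0416667 → 19 → t; chars lt.
Extended square (30″×15″, digits 0–9): 0.01505/0.00833333 → 1, 0.01612/0.00416667 → 3; chars 13.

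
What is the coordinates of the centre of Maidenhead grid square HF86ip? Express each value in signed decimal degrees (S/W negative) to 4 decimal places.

-33.3542, -23.2917

Field H=7, F=5: +7·20° lon, +5·10° lat → SW at lon -40°, lat -40°.
Square 8, 6: +8·2° lon, +6·1° lat → SW at lon -24°, lat -34°.
Subsquare i=8, p=15: +8·0.0833333° lon, +15·0.0416667° lat → SW at lon -23.3333°, lat -33.375°.
Cell spans 0.0833333° lon × 0.0416667° lat. Centre is SW corner plus half of each.
latitude -33.3542, longitude -23.2917.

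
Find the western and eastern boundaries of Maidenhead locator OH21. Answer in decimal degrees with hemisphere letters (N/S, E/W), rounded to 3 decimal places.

Field O=14, H=7: +14·20° lon, +7·10° lat → SW at lon 100°, lat -20°.
Square 2, 1: +2·2° lon, +1·1° lat → SW at lon 104°, lat -19°.
Cell spans 2° lon × 1° lat.
west 104.000° E, east 106.000° E.

104.000° E, 106.000° E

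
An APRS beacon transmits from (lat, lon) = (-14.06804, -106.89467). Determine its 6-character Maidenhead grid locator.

Add 180° to longitude and 90° to latitude: 73.1053, 75.9320.
Field: 73.1053/20 → 3 → D, 75.9320/10 → 7 → H; chars DH.
Square: 13.1053/2 → 6, 5.9320/1 → 5; chars 65.
Subsquare: 1.1053/0.0833333 → 13 → n, 0.9320/0.0416667 → 22 → w; chars nw.

DH65nw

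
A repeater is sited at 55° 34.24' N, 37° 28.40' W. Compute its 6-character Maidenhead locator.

HO15gn

Add 180° to longitude and 90° to latitude: 142.5267, 145.5707.
Field (20°×10°, letters A–R): 142.5267/20 → 7 → H, 145.5707/10 → 14 → O; chars HO.
Square (2°×1°, digits 0–9): 2.5267/2 → 1, 5.5707/1 → 5; chars 15.
Subsquare (5′×2.5′, letters a–x): 0.5267/0.0833333 → 6 → g, 0.5707/0.0416667 → 13 → n; chars gn.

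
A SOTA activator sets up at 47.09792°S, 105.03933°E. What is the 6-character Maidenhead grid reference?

Shift to the Maidenhead origin (180°W, 90°S): lon 285.0393, lat 42.9021.
Field: 285.0393/20 → 14 → O, 42.9021/10 → 4 → E; chars OE.
Square: 5.0393/2 → 2, 2.9021/1 → 2; chars 22.
Subsquare: 1.0393/0.0833333 → 12 → m, 0.9021/0.0416667 → 21 → v; chars mv.

OE22mv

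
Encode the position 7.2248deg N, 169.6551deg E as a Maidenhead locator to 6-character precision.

Add 180° to longitude and 90° to latitude: 349.6551, 97.2248.
Field: 349.6551/20 → 17 → R, 97.2248/10 → 9 → J; chars RJ.
Square: 9.6551/2 → 4, 7.2248/1 → 7; chars 47.
Subsquare: 1.6551/0.0833333 → 19 → t, 0.2248/0.0416667 → 5 → f; chars tf.

RJ47tf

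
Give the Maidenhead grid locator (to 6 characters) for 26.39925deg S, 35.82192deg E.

KG73vo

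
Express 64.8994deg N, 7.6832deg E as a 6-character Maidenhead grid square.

JP34uv

Offset from 180°W / 90°S: lon 187.6832°, lat 154.8994°.
Field: 187.6832/20 → 9 → J, 154.8994/10 → 15 → P; chars JP.
Square: 7.6832/2 → 3, 4.8994/1 → 4; chars 34.
Subsquare: 1.6832/0.0833333 → 20 → u, 0.8994/0.0416667 → 21 → v; chars uv.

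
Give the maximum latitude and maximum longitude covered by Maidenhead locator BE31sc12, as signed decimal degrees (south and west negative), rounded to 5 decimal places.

Field B=1, E=4: +1·20° lon, +4·10° lat → SW at lon -160°, lat -50°.
Square 3, 1: +3·2° lon, +1·1° lat → SW at lon -154°, lat -49°.
Subsquare s=18, c=2: +18·0.0833333° lon, +2·0.0416667° lat → SW at lon -152.5°, lat -48.9167°.
Extended square 1, 2: +1·0.00833333° lon, +2·0.00416667° lat → SW at lon -152.492°, lat -48.9083°.
Cell spans 0.00833333° lon × 0.00416667° lat. NE corner is SW corner plus one full cell.
latitude -48.90417, longitude -152.48333.

-48.90417, -152.48333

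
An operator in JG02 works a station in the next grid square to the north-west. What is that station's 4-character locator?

Longitude square 0; −1 → -1, wraps to 9, carry into field.
Longitude field J = 9; −1 → 8 = I.
Latitude square 2; +1 → 3.

IG93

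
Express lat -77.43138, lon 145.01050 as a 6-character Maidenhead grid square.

QB22mn

Offset from 180°W / 90°S: lon 325.0105°, lat 12.5686°.
Field: lon ⌊325.0105/20⌋ = 16 → Q; lat ⌊12.5686/10⌋ = 1 → B.
Square: lon ⌊5.0105/2⌋ = 2; lat ⌊2.5686/1⌋ = 2.
Subsquare: lon ⌊1.0105/0.0833333⌋ = 12 → m; lat ⌊0.5686/0.0416667⌋ = 13 → n.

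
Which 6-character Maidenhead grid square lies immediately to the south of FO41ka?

FO40kx

Latitude subsquare a = 0; −1 → -1, wraps to 23 = x, carry into square.
Latitude square 1; −1 → 0.
The longitude characters are unchanged.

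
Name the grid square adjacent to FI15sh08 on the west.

Longitude extended square 0; −1 → -1, wraps to 9, carry into subsquare.
Longitude subsquare s = 18; −1 → 17 = r.
The latitude characters are unchanged.

FI15rh98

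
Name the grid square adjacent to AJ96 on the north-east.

BJ07

Longitude square 9; +1 → 10, wraps to 0, carry into field.
Longitude field A = 0; +1 → 1 = B.
Latitude square 6; +1 → 7.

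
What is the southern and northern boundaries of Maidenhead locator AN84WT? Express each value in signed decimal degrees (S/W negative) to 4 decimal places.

44.7917, 44.8333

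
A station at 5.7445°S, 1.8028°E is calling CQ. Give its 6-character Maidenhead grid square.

JI04vg

Offset from 180°W / 90°S: lon 181.8028°, lat 84.2555°.
Field (20°×10°, letters A–R): lon ⌊181.8028/20⌋ = 9 → J; lat ⌊84.2555/10⌋ = 8 → I.
Square (2°×1°, digits 0–9): lon ⌊1.8028/2⌋ = 0; lat ⌊4.2555/1⌋ = 4.
Subsquare (5′×2.5′, letters a–x): lon ⌊1.8028/0.0833333⌋ = 21 → v; lat ⌊0.2555/0.0416667⌋ = 6 → g.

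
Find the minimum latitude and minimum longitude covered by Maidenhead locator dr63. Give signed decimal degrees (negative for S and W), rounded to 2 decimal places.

Field D=3, R=17: +3·20° lon, +17·10° lat → SW at lon -120°, lat 80°.
Square 6, 3: +6·2° lon, +3·1° lat → SW at lon -108°, lat 83°.
latitude 83.00, longitude -108.00.

83.00, -108.00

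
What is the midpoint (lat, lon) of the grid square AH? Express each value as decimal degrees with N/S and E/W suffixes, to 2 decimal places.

15.00° S, 170.00° W

Field A=0, H=7: +0·20° lon, +7·10° lat → SW at lon -180°, lat -20°.
Cell spans 20° lon × 10° lat. Centre is SW corner plus half of each.
latitude 15.00° S, longitude 170.00° W.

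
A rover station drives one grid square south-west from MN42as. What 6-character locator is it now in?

Longitude subsquare a = 0; −1 → -1, wraps to 23 = x, carry into square.
Longitude square 4; −1 → 3.
Latitude subsquare s = 18; −1 → 17 = r.

MN32xr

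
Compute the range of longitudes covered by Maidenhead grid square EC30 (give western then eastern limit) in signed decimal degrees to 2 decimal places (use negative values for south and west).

Field E=4, C=2: +4·20° lon, +2·10° lat → SW at lon -100°, lat -70°.
Square 3, 0: +3·2° lon, +0·1° lat → SW at lon -94°, lat -70°.
Cell spans 2° lon × 1° lat.
west -94.00, east -92.00.

-94.00, -92.00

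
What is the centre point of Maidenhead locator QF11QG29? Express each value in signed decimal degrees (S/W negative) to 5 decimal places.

-38.71042, 143.35417

Field Q=16, F=5: +16·20° lon, +5·10° lat → SW at lon 140°, lat -40°.
Square 1, 1: +1·2° lon, +1·1° lat → SW at lon 142°, lat -39°.
Subsquare q=16, g=6: +16·0.0833333° lon, +6·0.0416667° lat → SW at lon 143.333°, lat -38.75°.
Extended square 2, 9: +2·0.00833333° lon, +9·0.00416667° lat → SW at lon 143.35°, lat -38.7125°.
Cell spans 0.00833333° lon × 0.00416667° lat. Centre is SW corner plus half of each.
latitude -38.71042, longitude 143.35417.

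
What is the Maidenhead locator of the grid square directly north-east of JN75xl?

JN85am

Longitude subsquare x = 23; +1 → 24, wraps to 0 = a, carry into square.
Longitude square 7; +1 → 8.
Latitude subsquare l = 11; +1 → 12 = m.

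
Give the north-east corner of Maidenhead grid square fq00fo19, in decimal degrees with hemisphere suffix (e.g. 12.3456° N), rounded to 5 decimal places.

70.62500° N, 79.56667° W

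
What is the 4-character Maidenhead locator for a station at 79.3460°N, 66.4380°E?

MQ39

Add 180° to longitude and 90° to latitude: 246.44, 169.35.
Field: 246.44/20 → 12 → M, 169.35/10 → 16 → Q; chars MQ.
Square: 6.44/2 → 3, 9.35/1 → 9; chars 39.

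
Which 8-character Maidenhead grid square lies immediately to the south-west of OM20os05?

OM20ns94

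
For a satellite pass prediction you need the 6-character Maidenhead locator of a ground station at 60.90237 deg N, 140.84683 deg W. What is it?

BP90nv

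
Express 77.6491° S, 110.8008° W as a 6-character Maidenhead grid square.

DB42oi

Add 180° to longitude and 90° to latitude: 69.1992, 12.3509.
Field: 69.1992/20 → 3 → D, 12.3509/10 → 1 → B; chars DB.
Square: 9.1992/2 → 4, 2.3509/1 → 2; chars 42.
Subsquare: 1.1992/0.0833333 → 14 → o, 0.3509/0.0416667 → 8 → i; chars oi.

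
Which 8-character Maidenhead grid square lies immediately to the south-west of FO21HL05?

FO21gl94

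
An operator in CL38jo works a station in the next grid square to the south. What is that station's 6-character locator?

Latitude subsquare o = 14; −1 → 13 = n.
The longitude characters are unchanged.

CL38jn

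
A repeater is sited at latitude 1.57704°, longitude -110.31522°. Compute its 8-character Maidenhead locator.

Shift to the Maidenhead origin (180°W, 90°S): lon 69.68478, lat 91.57704.
Field: 69.68478/20 → 3 → D, 91.57704/10 → 9 → J; chars DJ.
Square: 9.68478/2 → 4, 1.57704/1 → 1; chars 41.
Subsquare: 1.68478/0.0833333 → 20 → u, 0.57704/0.0416667 → 13 → n; chars un.
Extended square: 0.01811/0.00833333 → 2, 0.03537/0.00416667 → 8; chars 28.

DJ41un28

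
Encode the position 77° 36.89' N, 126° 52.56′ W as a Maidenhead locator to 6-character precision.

CQ67no

Offset from 180°W / 90°S: lon 53.1240°, lat 167.6148°.
Field (20°×10°, letters A–R): lon ⌊53.1240/20⌋ = 2 → C; lat ⌊167.6148/10⌋ = 16 → Q.
Square (2°×1°, digits 0–9): lon ⌊13.1240/2⌋ = 6; lat ⌊7.6148/1⌋ = 7.
Subsquare (5′×2.5′, letters a–x): lon ⌊1.1240/0.0833333⌋ = 13 → n; lat ⌊0.6148/0.0416667⌋ = 14 → o.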